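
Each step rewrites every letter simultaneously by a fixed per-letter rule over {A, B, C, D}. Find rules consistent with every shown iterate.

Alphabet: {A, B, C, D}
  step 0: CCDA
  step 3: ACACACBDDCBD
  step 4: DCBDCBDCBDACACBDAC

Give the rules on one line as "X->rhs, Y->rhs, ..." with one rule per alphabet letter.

A->DC, B->D, C->B, D->AC

  step 3 ⇒ step 4: ACACACBDDCBD ⇒ DC·B·DC·B·DC·B·D·AC·AC·B·D·AC
    A ↦ DC
    B ↦ D
    C ↦ B
    D ↦ AC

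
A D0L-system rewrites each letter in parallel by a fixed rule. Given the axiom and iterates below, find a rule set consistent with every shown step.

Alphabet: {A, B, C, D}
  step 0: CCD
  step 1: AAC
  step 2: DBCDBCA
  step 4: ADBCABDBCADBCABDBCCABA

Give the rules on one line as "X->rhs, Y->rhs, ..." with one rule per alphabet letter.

  step 1 ⇒ step 2: AAC ⇒ DBC·DBC·A
    A ↦ DBC
    C ↦ A
    B ↦ AB  (constrained at step 2)
  step 0 ⇒ step 1: CCD ⇒ A·A·C
    D ↦ C

A->DBC, B->AB, C->A, D->C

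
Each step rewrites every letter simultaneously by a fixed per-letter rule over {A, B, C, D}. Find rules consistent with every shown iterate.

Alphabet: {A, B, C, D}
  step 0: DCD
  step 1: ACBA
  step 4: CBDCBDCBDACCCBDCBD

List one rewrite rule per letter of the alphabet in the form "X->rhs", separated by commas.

  step 0 ⇒ step 1: DCD ⇒ A·CB·A
    C ↦ CB
    D ↦ A
    A ↦ CC  (constrained at step 1)
    B ↦ D  (constrained at step 1)

A->CC, B->D, C->CB, D->A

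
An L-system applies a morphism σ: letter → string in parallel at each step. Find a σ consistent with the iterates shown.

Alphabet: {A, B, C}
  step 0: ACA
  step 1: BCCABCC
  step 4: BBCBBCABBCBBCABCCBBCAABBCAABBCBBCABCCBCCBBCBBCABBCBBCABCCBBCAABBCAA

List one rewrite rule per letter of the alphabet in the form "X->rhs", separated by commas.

  step 0 ⇒ step 1: ACA ⇒ BCC·A·BCC
    A ↦ BCC
    C ↦ A
    B ↦ BBC  (constrained at step 1)

A->BCC, B->BBC, C->A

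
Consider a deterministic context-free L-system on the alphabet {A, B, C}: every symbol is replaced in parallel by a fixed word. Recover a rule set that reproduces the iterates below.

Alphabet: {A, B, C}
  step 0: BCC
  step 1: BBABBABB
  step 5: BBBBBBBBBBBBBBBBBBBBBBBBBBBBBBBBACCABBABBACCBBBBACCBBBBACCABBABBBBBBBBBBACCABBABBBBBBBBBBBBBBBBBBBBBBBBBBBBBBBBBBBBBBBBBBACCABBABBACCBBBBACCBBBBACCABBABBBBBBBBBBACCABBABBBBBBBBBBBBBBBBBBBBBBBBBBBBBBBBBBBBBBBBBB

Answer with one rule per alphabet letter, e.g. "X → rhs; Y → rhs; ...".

A->ACC, B->BB, C->ABB

  step 0 ⇒ step 1: BCC ⇒ BB·ABB·ABB
    B ↦ BB
    C ↦ ABB
    A ↦ ACC  (constrained at step 1)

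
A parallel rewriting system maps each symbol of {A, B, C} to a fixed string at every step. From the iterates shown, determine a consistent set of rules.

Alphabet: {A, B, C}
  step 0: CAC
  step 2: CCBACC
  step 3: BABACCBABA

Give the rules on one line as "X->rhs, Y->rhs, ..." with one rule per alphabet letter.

A->C, B->C, C->BA

  step 2 ⇒ step 3: CCBACC ⇒ BA·BA·C·C·BA·BA
    A ↦ C
    B ↦ C
    C ↦ BA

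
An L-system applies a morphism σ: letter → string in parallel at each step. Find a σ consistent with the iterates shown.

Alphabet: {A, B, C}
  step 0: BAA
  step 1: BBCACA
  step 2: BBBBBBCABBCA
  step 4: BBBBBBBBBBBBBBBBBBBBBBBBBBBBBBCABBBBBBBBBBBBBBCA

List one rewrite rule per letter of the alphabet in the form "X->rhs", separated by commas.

  step 1 ⇒ step 2: BBCACA ⇒ BB·BB·BB·CA·BB·CA
    A ↦ CA
    B ↦ BB
    C ↦ BB

A->CA, B->BB, C->BB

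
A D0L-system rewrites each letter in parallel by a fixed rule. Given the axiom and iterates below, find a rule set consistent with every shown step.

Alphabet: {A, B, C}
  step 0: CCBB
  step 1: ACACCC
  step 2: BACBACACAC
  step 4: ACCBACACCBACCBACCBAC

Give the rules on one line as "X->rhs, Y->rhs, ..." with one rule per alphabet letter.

A->B, B->C, C->AC

  step 1 ⇒ step 2: ACACCC ⇒ B·AC·B·AC·AC·AC
    A ↦ B
    C ↦ AC
  step 0 ⇒ step 1: CCBB ⇒ AC·AC·C·C
    B ↦ C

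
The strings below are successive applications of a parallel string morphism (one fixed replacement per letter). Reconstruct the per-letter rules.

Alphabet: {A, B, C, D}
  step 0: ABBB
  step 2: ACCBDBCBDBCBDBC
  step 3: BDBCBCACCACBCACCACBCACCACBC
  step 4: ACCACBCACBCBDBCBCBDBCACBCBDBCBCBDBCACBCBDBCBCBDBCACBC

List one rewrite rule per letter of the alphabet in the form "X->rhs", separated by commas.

  step 3 ⇒ step 4: BDBCBCACCACBCACCACBCACCACBC ⇒ AC·C·AC·BC·AC·BC·BD·BC·BC·BD·BC·AC·BC·BD·BC·BC·BD·BC·AC·BC·BD·BC·BC·BD·BC·AC·BC
    A ↦ BD
    B ↦ AC
    C ↦ BC
    D ↦ C

A->BD, B->AC, C->BC, D->C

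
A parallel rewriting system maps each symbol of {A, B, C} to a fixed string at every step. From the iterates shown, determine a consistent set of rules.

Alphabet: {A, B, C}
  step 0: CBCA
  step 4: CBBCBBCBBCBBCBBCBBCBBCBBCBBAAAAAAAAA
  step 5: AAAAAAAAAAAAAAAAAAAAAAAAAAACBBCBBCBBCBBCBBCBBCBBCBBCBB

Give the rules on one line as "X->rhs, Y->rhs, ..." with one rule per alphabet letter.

  step 4 ⇒ step 5: CBBCBBCBBCBBCBBCBBCBBCBBCBBAAAAAAAAA ⇒ A·A·A·A·A·A·A·A·A·A·A·A·A·A·A·A·A·A·A·A·A·A·A·A·A·A·A·CBB·CBB·CBB·CBB·CBB·CBB·CBB·CBB·CBB
    A ↦ CBB
    B ↦ A
    C ↦ A

A->CBB, B->A, C->A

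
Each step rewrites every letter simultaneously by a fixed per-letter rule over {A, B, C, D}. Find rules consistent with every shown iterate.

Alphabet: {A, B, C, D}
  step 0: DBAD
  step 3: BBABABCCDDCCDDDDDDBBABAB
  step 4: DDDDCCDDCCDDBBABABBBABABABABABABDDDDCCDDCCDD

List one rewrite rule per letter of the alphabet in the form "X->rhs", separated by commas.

A->CC, B->DD, C->B, D->AB

  step 3 ⇒ step 4: BBABABCCDDCCDDDDDDBBABAB ⇒ DD·DD·CC·DD·CC·DD·B·B·AB·AB·B·B·AB·AB·AB·AB·AB·AB·DD·DD·CC·DD·CC·DD
    A ↦ CC
    B ↦ DD
    C ↦ B
    D ↦ AB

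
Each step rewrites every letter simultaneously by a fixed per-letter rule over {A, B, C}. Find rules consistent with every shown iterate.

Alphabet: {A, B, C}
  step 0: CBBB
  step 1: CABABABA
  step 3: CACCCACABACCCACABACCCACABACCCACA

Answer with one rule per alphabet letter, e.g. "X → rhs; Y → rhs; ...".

A->CC, B->BA, C->CA

  step 0 ⇒ step 1: CBBB ⇒ CA·BA·BA·BA
    B ↦ BA
    C ↦ CA
    A ↦ CC  (constrained at step 1)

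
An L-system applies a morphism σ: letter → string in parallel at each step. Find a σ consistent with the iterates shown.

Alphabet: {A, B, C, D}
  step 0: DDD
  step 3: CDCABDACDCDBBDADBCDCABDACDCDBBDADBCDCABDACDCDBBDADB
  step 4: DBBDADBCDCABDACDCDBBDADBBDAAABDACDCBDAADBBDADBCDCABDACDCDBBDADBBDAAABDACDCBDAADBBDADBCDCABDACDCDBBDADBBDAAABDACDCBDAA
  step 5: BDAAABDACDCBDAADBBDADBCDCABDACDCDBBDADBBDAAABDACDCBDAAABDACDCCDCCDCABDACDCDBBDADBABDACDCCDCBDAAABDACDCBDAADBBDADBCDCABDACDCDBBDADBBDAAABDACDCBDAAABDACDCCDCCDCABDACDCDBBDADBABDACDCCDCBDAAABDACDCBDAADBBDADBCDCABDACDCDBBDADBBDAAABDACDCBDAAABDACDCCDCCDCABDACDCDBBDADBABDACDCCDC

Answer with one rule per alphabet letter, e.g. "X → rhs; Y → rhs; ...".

A->CDC, B->A, C->DB, D->BDA

  step 4 ⇒ step 5: DBBDADBCDCABDACDCDBBDADBBDAAABDACDCBDAADBBDADBCDCABDACDCDBBDADBBDAAABDACDCBDAADBBDADBCDCABDACDCDBBDADBBDAAABDACDCBDAA ⇒ BDA·A·A·BDA·CDC·BDA·A·DB·BDA·DB·CDC·A·BDA·CDC·DB·BDA·DB·BDA·A·A·BDA·CDC·BDA·A·A·BDA·CDC·CDC·CDC·A·BDA·CDC·DB·BDA·DB·A·BDA·CDC·CDC·BDA·A·A·BDA·CDC·BDA·A·DB·BDA·DB·CDC·A·BDA·CDC·DB·BDA·DB·BDA·A·A·BDA·CDC·BDA·A·A·BDA·CDC·CDC·CDC·A·BDA·CDC·DB·BDA·DB·A·BDA·CDC·CDC·BDA·A·A·BDA·CDC·BDA·A·DB·BDA·DB·CDC·A·BDA·CDC·DB·BDA·DB·BDA·A·A·BDA·CDC·BDA·A·A·BDA·CDC·CDC·CDC·A·BDA·CDC·DB·BDA·DB·A·BDA·CDC·CDC
    A ↦ CDC
    B ↦ A
    C ↦ DB
    D ↦ BDA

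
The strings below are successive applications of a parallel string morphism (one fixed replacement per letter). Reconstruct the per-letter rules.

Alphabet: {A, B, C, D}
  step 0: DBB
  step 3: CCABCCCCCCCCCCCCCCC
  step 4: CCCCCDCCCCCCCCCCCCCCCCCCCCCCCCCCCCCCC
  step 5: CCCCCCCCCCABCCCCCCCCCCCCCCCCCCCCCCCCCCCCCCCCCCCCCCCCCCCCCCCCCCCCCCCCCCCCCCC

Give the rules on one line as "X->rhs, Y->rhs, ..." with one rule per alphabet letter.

  step 4 ⇒ step 5: CCCCCDCCCCCCCCCCCCCCCCCCCCCCCCCCCCCCC ⇒ CC·CC·CC·CC·CC·ABC·CC·CC·CC·CC·CC·CC·CC·CC·CC·CC·CC·CC·CC·CC·CC·CC·CC·CC·CC·CC·CC·CC·CC·CC·CC·CC·CC·CC·CC·CC·CC
    C ↦ CC
    D ↦ ABC
  step 3 ⇒ step 4: CCABCCCCCCCCCCCCCCC ⇒ CC·CC·CD·C·CC·CC·CC·CC·CC·CC·CC·CC·CC·CC·CC·CC·CC·CC·CC
    A ↦ CD
  step 3 ⇒ step 4: CCABCCCCCCCCCCCCCCC ⇒ CC·CC·CD·C·CC·CC·CC·CC·CC·CC·CC·CC·CC·CC·CC·CC·CC·CC·CC
    B ↦ C

A->CD, B->C, C->CC, D->ABC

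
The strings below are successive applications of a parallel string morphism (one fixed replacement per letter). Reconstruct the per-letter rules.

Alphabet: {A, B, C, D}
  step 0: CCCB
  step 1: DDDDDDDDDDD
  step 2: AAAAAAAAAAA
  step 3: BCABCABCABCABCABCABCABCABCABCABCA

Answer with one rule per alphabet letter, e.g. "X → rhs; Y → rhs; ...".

A->BCA, B->DD, C->DDD, D->A

  step 2 ⇒ step 3: AAAAAAAAAAA ⇒ BCA·BCA·BCA·BCA·BCA·BCA·BCA·BCA·BCA·BCA·BCA
    A ↦ BCA
  step 0 ⇒ step 1: CCCB ⇒ DDD·DDD·DDD·DD
    B ↦ DD
  step 0 ⇒ step 1: CCCB ⇒ DDD·DDD·DDD·DD
    C ↦ DDD
  step 1 ⇒ step 2: DDDDDDDDDDD ⇒ A·A·A·A·A·A·A·A·A·A·A
    D ↦ A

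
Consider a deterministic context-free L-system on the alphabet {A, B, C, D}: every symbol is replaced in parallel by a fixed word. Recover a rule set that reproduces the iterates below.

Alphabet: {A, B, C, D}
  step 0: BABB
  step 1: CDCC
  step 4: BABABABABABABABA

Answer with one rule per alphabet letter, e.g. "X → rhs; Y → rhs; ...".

  step 0 ⇒ step 1: BABB ⇒ C·D·C·C
    A ↦ D
    B ↦ C
    C ↦ BA  (constrained at step 1)
    D ↦ BA  (constrained at step 1)

A->D, B->C, C->BA, D->BA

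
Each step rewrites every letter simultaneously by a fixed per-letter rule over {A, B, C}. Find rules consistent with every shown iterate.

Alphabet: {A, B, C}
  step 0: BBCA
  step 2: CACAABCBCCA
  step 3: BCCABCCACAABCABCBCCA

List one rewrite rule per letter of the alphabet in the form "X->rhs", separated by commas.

  step 2 ⇒ step 3: CACAABCBCCA ⇒ BC·CA·BC·CA·CA·A·BC·A·BC·BC·CA
    A ↦ CA
    B ↦ A
    C ↦ BC

A->CA, B->A, C->BC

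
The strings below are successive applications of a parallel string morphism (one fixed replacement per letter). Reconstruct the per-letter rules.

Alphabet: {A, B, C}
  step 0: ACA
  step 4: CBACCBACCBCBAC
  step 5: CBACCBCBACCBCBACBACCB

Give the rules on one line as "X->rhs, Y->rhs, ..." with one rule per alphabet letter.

  step 4 ⇒ step 5: CBACCBACCBCBAC ⇒ CB·A·C·CB·CB·A·C·CB·CB·A·CB·A·C·CB
    A ↦ C
    B ↦ A
    C ↦ CB

A->C, B->A, C->CB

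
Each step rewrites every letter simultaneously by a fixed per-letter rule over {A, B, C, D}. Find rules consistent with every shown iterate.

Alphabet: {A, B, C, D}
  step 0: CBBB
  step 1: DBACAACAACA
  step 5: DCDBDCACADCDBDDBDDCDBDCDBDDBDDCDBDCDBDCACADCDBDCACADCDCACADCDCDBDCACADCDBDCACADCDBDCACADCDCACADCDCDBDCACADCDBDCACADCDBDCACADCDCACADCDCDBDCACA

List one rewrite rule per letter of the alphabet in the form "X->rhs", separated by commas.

  step 0 ⇒ step 1: CBBB ⇒ DB·ACA·ACA·ACA
    B ↦ ACA
    C ↦ DB
    A ↦ D  (constrained at step 1)
    D ↦ DC  (constrained at step 1)

A->D, B->ACA, C->DB, D->DC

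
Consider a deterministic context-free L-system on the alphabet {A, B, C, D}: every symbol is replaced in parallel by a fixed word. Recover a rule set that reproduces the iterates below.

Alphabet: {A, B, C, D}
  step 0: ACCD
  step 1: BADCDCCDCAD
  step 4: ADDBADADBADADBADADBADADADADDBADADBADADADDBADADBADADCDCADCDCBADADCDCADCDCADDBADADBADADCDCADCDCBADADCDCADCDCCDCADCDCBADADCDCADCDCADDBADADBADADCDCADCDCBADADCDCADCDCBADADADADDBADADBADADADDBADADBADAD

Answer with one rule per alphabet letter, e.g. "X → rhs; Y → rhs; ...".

  step 0 ⇒ step 1: ACCD ⇒ BAD·CDC·CDC·AD
    A ↦ BAD
    C ↦ CDC
    D ↦ AD
    B ↦ ADD  (constrained at step 1)

A->BAD, B->ADD, C->CDC, D->AD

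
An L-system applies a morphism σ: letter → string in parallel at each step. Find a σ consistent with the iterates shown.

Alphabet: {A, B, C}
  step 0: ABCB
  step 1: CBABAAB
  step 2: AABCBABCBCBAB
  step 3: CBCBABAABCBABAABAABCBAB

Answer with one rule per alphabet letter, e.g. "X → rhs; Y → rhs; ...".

  step 2 ⇒ step 3: AABCBABCBCBAB ⇒ CB·CB·AB·A·AB·CB·AB·A·AB·A·AB·CB·AB
    A ↦ CB
    B ↦ AB
    C ↦ A

A->CB, B->AB, C->A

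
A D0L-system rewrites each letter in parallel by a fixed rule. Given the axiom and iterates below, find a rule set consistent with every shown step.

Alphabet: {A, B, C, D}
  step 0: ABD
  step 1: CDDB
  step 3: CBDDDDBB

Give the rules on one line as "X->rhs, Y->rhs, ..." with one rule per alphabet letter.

A->C, B->DD, C->AD, D->B

  step 0 ⇒ step 1: ABD ⇒ C·DD·B
    A ↦ C
    B ↦ DD
    D ↦ B
    C ↦ AD  (constrained at step 1)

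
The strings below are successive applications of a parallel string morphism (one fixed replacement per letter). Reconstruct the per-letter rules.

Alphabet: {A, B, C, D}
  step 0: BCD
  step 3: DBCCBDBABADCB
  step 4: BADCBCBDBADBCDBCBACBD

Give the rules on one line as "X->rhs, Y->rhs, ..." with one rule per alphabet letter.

A->BC, B->D, C->CB, D->BA

  step 3 ⇒ step 4: DBCCBDBABADCB ⇒ BA·D·CB·CB·D·BA·D·BC·D·BC·BA·CB·D
    A ↦ BC
    B ↦ D
    C ↦ CB
    D ↦ BA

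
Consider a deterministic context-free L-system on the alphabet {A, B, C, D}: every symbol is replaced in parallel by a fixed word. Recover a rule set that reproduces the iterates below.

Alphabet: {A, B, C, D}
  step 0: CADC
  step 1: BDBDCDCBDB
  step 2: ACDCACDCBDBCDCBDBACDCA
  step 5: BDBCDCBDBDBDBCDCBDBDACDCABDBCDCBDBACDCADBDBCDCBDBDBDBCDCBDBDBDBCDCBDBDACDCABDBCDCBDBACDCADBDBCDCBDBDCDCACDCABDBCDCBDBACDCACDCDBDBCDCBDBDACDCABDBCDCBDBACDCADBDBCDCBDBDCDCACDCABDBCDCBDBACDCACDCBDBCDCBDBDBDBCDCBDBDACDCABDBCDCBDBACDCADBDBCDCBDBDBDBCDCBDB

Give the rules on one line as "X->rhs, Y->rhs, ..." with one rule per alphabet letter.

A->D, B->A, C->BDB, D->CDC

  step 1 ⇒ step 2: BDBDCDCBDB ⇒ A·CDC·A·CDC·BDB·CDC·BDB·A·CDC·A
    B ↦ A
    C ↦ BDB
    D ↦ CDC
  step 0 ⇒ step 1: CADC ⇒ BDB·D·CDC·BDB
    A ↦ D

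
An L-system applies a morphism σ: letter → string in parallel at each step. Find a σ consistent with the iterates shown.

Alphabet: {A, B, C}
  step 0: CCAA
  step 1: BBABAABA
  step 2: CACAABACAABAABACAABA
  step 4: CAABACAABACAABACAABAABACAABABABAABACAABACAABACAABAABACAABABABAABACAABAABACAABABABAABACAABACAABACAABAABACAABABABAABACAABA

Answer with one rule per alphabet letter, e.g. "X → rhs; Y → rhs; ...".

A->ABA, B->CA, C->B

  step 1 ⇒ step 2: BBABAABA ⇒ CA·CA·ABA·CA·ABA·ABA·CA·ABA
    A ↦ ABA
    B ↦ CA
  step 0 ⇒ step 1: CCAA ⇒ B·B·ABA·ABA
    C ↦ B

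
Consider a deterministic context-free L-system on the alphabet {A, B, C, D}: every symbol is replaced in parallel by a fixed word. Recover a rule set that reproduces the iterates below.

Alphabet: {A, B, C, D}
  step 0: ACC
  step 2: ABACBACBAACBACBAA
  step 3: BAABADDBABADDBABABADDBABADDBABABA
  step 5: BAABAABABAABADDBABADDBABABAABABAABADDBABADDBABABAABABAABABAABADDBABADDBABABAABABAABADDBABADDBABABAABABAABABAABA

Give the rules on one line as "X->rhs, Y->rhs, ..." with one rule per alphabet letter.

A->BA, B->A, C->DDB, D->CBA

  step 2 ⇒ step 3: ABACBACBAACBACBAA ⇒ BA·A·BA·DDB·A·BA·DDB·A·BA·BA·DDB·A·BA·DDB·A·BA·BA
    A ↦ BA
    B ↦ A
    C ↦ DDB
    D ↦ CBA  (constrained at step 3)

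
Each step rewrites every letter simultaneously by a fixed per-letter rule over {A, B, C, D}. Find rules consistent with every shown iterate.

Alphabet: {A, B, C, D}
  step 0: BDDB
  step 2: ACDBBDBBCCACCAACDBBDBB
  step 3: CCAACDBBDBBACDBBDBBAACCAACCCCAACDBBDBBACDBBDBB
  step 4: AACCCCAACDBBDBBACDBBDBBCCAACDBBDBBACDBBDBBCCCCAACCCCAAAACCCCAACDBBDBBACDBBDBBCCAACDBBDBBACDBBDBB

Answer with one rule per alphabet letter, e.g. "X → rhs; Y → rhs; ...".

  step 3 ⇒ step 4: CCAACDBBDBBACDBBDBBAACCAACCCCAACDBBDBBACDBBDBB ⇒ A·A·CC·CC·A·AC·DBB·DBB·AC·DBB·DBB·CC·A·AC·DBB·DBB·AC·DBB·DBB·CC·CC·A·A·CC·CC·A·A·A·A·CC·CC·A·AC·DBB·DBB·AC·DBB·DBB·CC·A·AC·DBB·DBB·AC·DBB·DBB
    A ↦ CC
    B ↦ DBB
    C ↦ A
    D ↦ AC

A->CC, B->DBB, C->A, D->AC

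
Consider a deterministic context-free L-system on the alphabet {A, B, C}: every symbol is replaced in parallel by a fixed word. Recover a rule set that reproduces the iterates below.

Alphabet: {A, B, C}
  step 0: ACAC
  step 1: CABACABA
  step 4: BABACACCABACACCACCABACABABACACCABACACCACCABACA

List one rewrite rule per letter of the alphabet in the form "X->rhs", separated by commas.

  step 0 ⇒ step 1: ACAC ⇒ CA·BA·CA·BA
    A ↦ CA
    C ↦ BA
    B ↦ C  (constrained at step 1)

A->CA, B->C, C->BA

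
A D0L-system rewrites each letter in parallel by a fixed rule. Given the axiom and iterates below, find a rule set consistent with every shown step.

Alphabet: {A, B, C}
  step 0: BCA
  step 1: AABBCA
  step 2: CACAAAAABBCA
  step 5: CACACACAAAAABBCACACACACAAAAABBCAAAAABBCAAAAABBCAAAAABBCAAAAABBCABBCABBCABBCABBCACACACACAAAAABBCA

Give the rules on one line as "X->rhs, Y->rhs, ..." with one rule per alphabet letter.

A->CA, B->AA, C->BB

  step 1 ⇒ step 2: AABBCA ⇒ CA·CA·AA·AA·BB·CA
    A ↦ CA
    B ↦ AA
    C ↦ BB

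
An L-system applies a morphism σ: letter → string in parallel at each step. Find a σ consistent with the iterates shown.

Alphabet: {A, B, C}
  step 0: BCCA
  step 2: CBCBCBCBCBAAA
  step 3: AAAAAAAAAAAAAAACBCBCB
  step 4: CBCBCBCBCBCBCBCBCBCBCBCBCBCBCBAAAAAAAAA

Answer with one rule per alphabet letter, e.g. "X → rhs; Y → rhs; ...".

A->CB, B->A, C->AA

  step 3 ⇒ step 4: AAAAAAAAAAAAAAACBCBCB ⇒ CB·CB·CB·CB·CB·CB·CB·CB·CB·CB·CB·CB·CB·CB·CB·AA·A·AA·A·AA·A
    A ↦ CB
    B ↦ A
    C ↦ AA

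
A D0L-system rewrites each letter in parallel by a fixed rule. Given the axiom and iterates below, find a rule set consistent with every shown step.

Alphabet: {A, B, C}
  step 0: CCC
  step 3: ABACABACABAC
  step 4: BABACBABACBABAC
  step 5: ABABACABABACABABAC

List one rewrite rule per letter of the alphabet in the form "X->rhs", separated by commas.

  step 4 ⇒ step 5: BABACBABACBABAC ⇒ A·B·A·B·AC·A·B·A·B·AC·A·B·A·B·AC
    A ↦ B
    B ↦ A
    C ↦ AC

A->B, B->A, C->AC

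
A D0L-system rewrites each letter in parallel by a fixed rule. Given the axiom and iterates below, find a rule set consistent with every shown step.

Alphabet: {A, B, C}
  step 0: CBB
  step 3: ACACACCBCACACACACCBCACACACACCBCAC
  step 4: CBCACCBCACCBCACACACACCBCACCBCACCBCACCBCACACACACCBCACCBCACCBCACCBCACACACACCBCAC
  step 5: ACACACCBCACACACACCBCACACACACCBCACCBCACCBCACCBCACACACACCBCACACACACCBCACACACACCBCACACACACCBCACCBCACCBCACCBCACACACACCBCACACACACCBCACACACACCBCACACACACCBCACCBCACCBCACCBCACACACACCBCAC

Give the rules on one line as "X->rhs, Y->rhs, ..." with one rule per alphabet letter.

  step 4 ⇒ step 5: CBCACCBCACCBCACACACACCBCACCBCACCBCACCBCACACACACCBCACCBCACCBCACCBCACACACACCBCAC ⇒ AC·AC·AC·CBC·AC·AC·AC·AC·CBC·AC·AC·AC·AC·CBC·AC·CBC·AC·CBC·AC·CBC·AC·AC·AC·AC·CBC·AC·AC·AC·AC·CBC·AC·AC·AC·AC·CBC·AC·AC·AC·AC·CBC·AC·CBC·AC·CBC·AC·CBC·AC·AC·AC·AC·CBC·AC·AC·AC·AC·CBC·AC·AC·AC·AC·CBC·AC·AC·AC·AC·CBC·AC·CBC·AC·CBC·AC·CBC·AC·AC·AC·AC·CBC·AC
    A ↦ CBC
    B ↦ AC
    C ↦ AC

A->CBC, B->AC, C->AC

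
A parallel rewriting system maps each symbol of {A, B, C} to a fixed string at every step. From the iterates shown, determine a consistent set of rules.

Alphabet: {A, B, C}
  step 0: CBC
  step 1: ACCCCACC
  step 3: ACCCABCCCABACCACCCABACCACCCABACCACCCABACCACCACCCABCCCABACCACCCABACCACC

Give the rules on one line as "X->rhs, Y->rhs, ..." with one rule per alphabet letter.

  step 0 ⇒ step 1: CBC ⇒ ACC·CC·ACC
    B ↦ CC
    C ↦ ACC
    A ↦ CAB  (constrained at step 1)

A->CAB, B->CC, C->ACC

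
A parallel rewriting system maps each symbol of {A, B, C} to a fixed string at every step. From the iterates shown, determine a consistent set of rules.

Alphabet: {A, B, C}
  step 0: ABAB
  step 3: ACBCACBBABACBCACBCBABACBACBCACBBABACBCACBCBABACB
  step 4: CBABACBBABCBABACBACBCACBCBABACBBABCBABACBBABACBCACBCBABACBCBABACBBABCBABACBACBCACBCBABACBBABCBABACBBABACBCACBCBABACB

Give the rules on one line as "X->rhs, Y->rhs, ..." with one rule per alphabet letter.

A->C, B->ACB, C->BAB

  step 3 ⇒ step 4: ACBCACBBABACBCACBCBABACBACBCACBBABACBCACBCBABACB ⇒ C·BAB·ACB·BAB·C·BAB·ACB·ACB·C·ACB·C·BAB·ACB·BAB·C·BAB·ACB·BAB·ACB·C·ACB·C·BAB·ACB·C·BAB·ACB·BAB·C·BAB·ACB·ACB·C·ACB·C·BAB·ACB·BAB·C·BAB·ACB·BAB·ACB·C·ACB·C·BAB·ACB
    A ↦ C
    B ↦ ACB
    C ↦ BAB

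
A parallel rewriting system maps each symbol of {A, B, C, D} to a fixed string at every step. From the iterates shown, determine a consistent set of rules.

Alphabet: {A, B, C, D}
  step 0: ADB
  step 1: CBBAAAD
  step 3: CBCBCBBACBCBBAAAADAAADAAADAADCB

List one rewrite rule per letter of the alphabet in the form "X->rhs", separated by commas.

A->CB, B->AAD, C->A, D->BA

  step 0 ⇒ step 1: ADB ⇒ CB·BA·AAD
    A ↦ CB
    B ↦ AAD
    D ↦ BA
    C ↦ A  (constrained at step 1)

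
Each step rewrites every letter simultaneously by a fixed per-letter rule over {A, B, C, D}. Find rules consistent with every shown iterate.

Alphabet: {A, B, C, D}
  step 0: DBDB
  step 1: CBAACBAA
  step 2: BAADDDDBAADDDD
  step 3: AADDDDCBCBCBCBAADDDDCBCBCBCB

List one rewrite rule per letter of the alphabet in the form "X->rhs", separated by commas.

A->DD, B->AA, C->B, D->CB

  step 2 ⇒ step 3: BAADDDDBAADDDD ⇒ AA·DD·DD·CB·CB·CB·CB·AA·DD·DD·CB·CB·CB·CB
    A ↦ DD
    B ↦ AA
    D ↦ CB
  step 1 ⇒ step 2: CBAACBAA ⇒ B·AA·DD·DD·B·AA·DD·DD
    C ↦ B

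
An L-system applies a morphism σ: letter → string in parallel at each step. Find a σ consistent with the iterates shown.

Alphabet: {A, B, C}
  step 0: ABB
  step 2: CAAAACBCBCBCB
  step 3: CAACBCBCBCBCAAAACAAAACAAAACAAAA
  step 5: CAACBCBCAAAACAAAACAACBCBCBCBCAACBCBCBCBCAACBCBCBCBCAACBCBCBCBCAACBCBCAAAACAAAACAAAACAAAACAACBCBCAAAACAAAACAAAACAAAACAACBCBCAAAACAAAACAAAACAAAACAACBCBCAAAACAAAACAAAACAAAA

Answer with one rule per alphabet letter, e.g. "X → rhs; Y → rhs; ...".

A->CB, B->AA, C->CAA

  step 2 ⇒ step 3: CAAAACBCBCBCB ⇒ CAA·CB·CB·CB·CB·CAA·AA·CAA·AA·CAA·AA·CAA·AA
    A ↦ CB
    B ↦ AA
    C ↦ CAA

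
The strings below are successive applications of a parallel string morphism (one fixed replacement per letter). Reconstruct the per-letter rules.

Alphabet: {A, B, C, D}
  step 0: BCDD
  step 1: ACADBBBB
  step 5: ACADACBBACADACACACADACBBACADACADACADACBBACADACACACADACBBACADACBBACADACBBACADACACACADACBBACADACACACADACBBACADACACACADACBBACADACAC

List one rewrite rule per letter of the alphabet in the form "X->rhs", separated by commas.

A->AC, B->AC, C->AD, D->BB

  step 0 ⇒ step 1: BCDD ⇒ AC·AD·BB·BB
    B ↦ AC
    C ↦ AD
    D ↦ BB
    A ↦ AC  (constrained at step 1)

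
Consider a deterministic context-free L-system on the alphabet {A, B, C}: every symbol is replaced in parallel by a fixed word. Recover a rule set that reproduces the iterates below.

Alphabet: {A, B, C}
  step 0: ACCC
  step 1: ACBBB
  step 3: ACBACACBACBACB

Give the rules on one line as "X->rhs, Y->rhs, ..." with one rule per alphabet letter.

A->AC, B->AC, C->B

  step 0 ⇒ step 1: ACCC ⇒ AC·B·B·B
    A ↦ AC
    C ↦ B
    B ↦ AC  (constrained at step 1)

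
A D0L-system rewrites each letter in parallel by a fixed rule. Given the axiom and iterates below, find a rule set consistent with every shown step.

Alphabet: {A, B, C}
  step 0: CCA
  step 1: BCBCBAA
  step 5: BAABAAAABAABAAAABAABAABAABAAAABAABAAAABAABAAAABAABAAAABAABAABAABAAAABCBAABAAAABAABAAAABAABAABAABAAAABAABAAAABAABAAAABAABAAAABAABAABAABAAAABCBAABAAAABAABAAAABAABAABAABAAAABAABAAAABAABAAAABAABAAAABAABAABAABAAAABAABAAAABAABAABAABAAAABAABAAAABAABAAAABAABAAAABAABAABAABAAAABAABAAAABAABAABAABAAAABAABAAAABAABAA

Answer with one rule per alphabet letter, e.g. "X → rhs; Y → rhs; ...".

A->BAA, B->AA, C->BC

  step 0 ⇒ step 1: CCA ⇒ BC·BC·BAA
    A ↦ BAA
    C ↦ BC
    B ↦ AA  (constrained at step 1)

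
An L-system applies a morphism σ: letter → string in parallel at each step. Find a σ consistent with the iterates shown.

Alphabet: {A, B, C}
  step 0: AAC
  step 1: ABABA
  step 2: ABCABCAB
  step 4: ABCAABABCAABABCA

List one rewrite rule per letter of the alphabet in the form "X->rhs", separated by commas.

  step 1 ⇒ step 2: ABABA ⇒ AB·C·AB·C·AB
    A ↦ AB
    B ↦ C
  step 0 ⇒ step 1: AAC ⇒ AB·AB·A
    C ↦ A

A->AB, B->C, C->A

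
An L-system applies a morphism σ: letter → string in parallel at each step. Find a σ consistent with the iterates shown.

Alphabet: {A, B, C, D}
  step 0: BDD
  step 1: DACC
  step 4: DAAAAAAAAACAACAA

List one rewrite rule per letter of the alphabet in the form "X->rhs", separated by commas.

  step 0 ⇒ step 1: BDD ⇒ DA·C·C
    B ↦ DA
    D ↦ C
    A ↦ AA  (constrained at step 1)
    C ↦ B  (constrained at step 1)

A->AA, B->DA, C->B, D->C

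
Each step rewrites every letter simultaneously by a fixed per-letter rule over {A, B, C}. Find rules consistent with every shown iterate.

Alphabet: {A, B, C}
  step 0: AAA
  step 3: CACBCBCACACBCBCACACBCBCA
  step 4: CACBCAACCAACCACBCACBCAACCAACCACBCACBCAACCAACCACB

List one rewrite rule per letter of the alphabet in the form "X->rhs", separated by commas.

A->CB, B->AC, C->CA

  step 3 ⇒ step 4: CACBCBCACACBCBCACACBCBCA ⇒ CA·CB·CA·AC·CA·AC·CA·CB·CA·CB·CA·AC·CA·AC·CA·CB·CA·CB·CA·AC·CA·AC·CA·CB
    A ↦ CB
    B ↦ AC
    C ↦ CA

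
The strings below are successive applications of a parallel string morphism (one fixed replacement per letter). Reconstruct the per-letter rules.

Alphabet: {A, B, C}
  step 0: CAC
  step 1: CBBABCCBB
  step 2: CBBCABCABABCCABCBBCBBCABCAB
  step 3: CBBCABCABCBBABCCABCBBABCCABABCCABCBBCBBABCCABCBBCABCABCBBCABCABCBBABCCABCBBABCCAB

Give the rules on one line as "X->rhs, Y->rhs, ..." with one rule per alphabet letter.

A->ABC, B->CAB, C->CBB

  step 2 ⇒ step 3: CBBCABCABABCCABCBBCBBCABCAB ⇒ CBB·CAB·CAB·CBB·ABC·CAB·CBB·ABC·CAB·ABC·CAB·CBB·CBB·ABC·CAB·CBB·CAB·CAB·CBB·CAB·CAB·CBB·ABC·CAB·CBB·ABC·CAB
    A ↦ ABC
    B ↦ CAB
    C ↦ CBB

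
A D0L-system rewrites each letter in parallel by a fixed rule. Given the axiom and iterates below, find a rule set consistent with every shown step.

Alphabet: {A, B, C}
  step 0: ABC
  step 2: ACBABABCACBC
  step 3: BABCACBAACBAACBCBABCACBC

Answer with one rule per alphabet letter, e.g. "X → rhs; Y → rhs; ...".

A->BA, B->AC, C->BC

  step 2 ⇒ step 3: ACBABABCACBC ⇒ BA·BC·AC·BA·AC·BA·AC·BC·BA·BC·AC·BC
    A ↦ BA
    B ↦ AC
    C ↦ BC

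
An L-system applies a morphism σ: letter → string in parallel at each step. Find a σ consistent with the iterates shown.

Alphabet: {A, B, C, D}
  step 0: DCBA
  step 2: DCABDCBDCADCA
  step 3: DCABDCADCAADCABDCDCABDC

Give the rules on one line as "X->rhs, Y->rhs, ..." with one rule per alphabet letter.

  step 2 ⇒ step 3: DCABDCBDCADCA ⇒ DC·A·BDC·A·DC·A·A·DC·A·BDC·DC·A·BDC
    A ↦ BDC
    B ↦ A
    C ↦ A
    D ↦ DC

A->BDC, B->A, C->A, D->DC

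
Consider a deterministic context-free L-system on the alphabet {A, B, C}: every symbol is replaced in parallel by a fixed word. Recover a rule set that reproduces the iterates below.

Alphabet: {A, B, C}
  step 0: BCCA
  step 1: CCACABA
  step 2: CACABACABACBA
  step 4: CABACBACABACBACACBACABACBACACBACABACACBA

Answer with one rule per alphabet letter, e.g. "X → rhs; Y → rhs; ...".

A->BA, B->C, C->CA

  step 1 ⇒ step 2: CCACABA ⇒ CA·CA·BA·CA·BA·C·BA
    A ↦ BA
    B ↦ C
    C ↦ CA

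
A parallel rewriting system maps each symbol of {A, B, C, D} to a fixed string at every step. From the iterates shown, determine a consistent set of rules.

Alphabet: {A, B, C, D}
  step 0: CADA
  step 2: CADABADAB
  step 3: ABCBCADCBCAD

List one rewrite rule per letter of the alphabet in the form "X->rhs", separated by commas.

A->C, B->AD, C->AB, D->B

  step 2 ⇒ step 3: CADABADAB ⇒ AB·C·B·C·AD·C·B·C·AD
    A ↦ C
    B ↦ AD
    C ↦ AB
    D ↦ B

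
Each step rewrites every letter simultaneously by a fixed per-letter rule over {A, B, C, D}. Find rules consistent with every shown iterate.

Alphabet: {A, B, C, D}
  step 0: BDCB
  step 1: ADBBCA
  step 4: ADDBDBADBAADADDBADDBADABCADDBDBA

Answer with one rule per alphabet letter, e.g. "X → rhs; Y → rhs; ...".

  step 0 ⇒ step 1: BDCB ⇒ A·DB·BC·A
    B ↦ A
    C ↦ BC
    D ↦ DB
    A ↦ AD  (constrained at step 1)

A->AD, B->A, C->BC, D->DB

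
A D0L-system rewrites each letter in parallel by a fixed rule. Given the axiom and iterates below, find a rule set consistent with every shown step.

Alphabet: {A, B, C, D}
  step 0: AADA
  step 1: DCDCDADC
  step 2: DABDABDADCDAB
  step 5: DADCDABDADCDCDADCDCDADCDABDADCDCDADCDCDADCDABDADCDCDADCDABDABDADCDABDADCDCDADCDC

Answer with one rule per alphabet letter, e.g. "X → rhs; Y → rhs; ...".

A->DC, B->DC, C->B, D->DA

  step 1 ⇒ step 2: DCDCDADC ⇒ DA·B·DA·B·DA·DC·DA·B
    A ↦ DC
    C ↦ B
    D ↦ DA
    B ↦ DC  (constrained at step 2)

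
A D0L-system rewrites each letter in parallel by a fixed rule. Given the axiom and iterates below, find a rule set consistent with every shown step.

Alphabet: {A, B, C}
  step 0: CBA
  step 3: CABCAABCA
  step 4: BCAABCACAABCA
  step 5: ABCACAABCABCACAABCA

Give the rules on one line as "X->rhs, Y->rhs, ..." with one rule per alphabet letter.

  step 4 ⇒ step 5: BCAABCACAABCA ⇒ A·B·CA·CA·A·B·CA·B·CA·CA·A·B·CA
    A ↦ CA
    B ↦ A
    C ↦ B

A->CA, B->A, C->B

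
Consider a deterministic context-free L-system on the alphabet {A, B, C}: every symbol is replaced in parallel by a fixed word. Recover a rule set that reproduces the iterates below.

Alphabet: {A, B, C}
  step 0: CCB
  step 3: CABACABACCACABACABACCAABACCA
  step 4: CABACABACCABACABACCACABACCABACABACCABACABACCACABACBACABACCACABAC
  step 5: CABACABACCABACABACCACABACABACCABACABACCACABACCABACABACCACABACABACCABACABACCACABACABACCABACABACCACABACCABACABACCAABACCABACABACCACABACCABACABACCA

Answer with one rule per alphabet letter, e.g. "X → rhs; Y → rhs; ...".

  step 4 ⇒ step 5: CABACABACCABACABACCACABACCABACABACCABACABACCACABACBACABACCACABAC ⇒ CA·BAC·A·BAC·CA·BAC·A·BAC·CA·CA·BAC·A·BAC·CA·BAC·A·BAC·CA·CA·BAC·CA·BAC·A·BAC·CA·CA·BAC·A·BAC·CA·BAC·A·BAC·CA·CA·BAC·A·BAC·CA·BAC·A·BAC·CA·CA·BAC·CA·BAC·A·BAC·CA·A·BAC·CA·BAC·A·BAC·CA·CA·BAC·CA·BAC·A·BAC·CA
    A ↦ BAC
    B ↦ A
    C ↦ CA

A->BAC, B->A, C->CA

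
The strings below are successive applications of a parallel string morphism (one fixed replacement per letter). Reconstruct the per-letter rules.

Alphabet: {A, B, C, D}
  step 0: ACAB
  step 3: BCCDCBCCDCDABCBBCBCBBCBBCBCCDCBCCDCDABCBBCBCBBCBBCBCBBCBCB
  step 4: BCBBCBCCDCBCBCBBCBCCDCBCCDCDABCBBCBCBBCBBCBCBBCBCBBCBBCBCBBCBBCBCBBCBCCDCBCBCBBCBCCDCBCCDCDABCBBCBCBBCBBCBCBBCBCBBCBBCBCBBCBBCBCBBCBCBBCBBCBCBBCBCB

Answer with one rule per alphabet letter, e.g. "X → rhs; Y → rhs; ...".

  step 3 ⇒ step 4: BCCDCBCCDCDABCBBCBCBBCBBCBCCDCBCCDCDABCBBCBCBBCBBCBCBBCBCB ⇒ BCB·BC·BC·CDC·BC·BCB·BC·BC·CDC·BC·CDC·DA·BCB·BC·BCB·BCB·BC·BCB·BC·BCB·BCB·BC·BCB·BCB·BC·BCB·BC·BC·CDC·BC·BCB·BC·BC·CDC·BC·CDC·DA·BCB·BC·BCB·BCB·BC·BCB·BC·BCB·BCB·BC·BCB·BCB·BC·BCB·BC·BCB·BCB·BC·BCB·BC·BCB
    A ↦ DA
    B ↦ BCB
    C ↦ BC
    D ↦ CDC

A->DA, B->BCB, C->BC, D->CDC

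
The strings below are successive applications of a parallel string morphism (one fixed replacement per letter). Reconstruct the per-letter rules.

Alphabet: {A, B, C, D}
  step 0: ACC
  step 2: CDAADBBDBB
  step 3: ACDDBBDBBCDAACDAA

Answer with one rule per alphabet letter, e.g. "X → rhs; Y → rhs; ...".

A->DBB, B->A, C->A, D->CD

  step 2 ⇒ step 3: CDAADBBDBB ⇒ A·CD·DBB·DBB·CD·A·A·CD·A·A
    A ↦ DBB
    B ↦ A
    C ↦ A
    D ↦ CD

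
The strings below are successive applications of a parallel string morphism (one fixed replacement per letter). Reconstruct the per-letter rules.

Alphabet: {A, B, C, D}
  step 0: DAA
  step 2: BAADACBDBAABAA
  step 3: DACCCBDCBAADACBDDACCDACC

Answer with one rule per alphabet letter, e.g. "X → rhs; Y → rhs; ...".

  step 2 ⇒ step 3: BAADACBDBAABAA ⇒ DA·C·C·CBD·C·BAA·DA·CBD·DA·C·C·DA·C·C
    A ↦ C
    B ↦ DA
    C ↦ BAA
    D ↦ CBD

A->C, B->DA, C->BAA, D->CBD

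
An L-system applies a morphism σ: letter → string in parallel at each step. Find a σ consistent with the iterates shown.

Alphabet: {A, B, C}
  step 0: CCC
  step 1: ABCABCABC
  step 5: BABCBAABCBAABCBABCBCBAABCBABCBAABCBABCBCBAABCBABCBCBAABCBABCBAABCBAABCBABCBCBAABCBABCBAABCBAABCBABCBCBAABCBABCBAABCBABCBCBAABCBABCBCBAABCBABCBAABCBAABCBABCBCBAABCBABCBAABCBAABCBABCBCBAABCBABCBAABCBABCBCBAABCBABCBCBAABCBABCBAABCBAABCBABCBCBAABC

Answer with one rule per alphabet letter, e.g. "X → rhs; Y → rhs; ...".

A->BC, B->BA, C->ABC

  step 0 ⇒ step 1: CCC ⇒ ABC·ABC·ABC
    C ↦ ABC
    A ↦ BC  (constrained at step 1)
    B ↦ BA  (constrained at step 1)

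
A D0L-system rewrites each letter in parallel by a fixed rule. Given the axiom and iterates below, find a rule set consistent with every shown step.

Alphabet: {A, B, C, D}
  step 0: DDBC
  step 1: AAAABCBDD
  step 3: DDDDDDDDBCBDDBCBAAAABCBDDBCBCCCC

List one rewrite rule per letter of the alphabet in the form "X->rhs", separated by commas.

  step 0 ⇒ step 1: DDBC ⇒ AA·AA·BCB·DD
    B ↦ BCB
    C ↦ DD
    D ↦ AA
    A ↦ C  (constrained at step 1)

A->C, B->BCB, C->DD, D->AA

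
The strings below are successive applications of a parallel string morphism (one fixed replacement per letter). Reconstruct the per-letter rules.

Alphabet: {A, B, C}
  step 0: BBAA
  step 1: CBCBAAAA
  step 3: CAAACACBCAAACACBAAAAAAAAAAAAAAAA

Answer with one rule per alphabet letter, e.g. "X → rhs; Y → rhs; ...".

A->AA, B->CB, C->CA

  step 0 ⇒ step 1: BBAA ⇒ CB·CB·AA·AA
    A ↦ AA
    B ↦ CB
    C ↦ CA  (constrained at step 1)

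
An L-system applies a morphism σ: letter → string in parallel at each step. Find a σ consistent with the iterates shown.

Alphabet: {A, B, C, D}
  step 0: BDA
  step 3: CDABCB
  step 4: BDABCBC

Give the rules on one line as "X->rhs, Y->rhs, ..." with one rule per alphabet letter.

A->B, B->C, C->B, D->DA

  step 3 ⇒ step 4: CDABCB ⇒ B·DA·B·C·B·C
    A ↦ B
    B ↦ C
    C ↦ B
    D ↦ DA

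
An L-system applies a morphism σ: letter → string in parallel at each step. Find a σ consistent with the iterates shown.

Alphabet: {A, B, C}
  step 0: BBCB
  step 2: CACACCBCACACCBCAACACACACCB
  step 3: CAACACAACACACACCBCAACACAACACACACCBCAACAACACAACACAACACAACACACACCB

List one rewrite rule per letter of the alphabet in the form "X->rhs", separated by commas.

A->ACA, B->CCB, C->CA

  step 2 ⇒ step 3: CACACCBCACACCBCAACACACACCB ⇒ CA·ACA·CA·ACA·CA·CA·CCB·CA·ACA·CA·ACA·CA·CA·CCB·CA·ACA·ACA·CA·ACA·CA·ACA·CA·ACA·CA·CA·CCB
    A ↦ ACA
    B ↦ CCB
    C ↦ CA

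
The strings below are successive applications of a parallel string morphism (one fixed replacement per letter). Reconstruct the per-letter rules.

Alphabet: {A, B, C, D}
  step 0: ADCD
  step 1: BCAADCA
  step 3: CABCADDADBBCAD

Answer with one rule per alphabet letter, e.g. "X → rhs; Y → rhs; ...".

  step 0 ⇒ step 1: ADCD ⇒ B·CA·AD·CA
    A ↦ B
    C ↦ AD
    D ↦ CA
    B ↦ D  (constrained at step 1)

A->B, B->D, C->AD, D->CA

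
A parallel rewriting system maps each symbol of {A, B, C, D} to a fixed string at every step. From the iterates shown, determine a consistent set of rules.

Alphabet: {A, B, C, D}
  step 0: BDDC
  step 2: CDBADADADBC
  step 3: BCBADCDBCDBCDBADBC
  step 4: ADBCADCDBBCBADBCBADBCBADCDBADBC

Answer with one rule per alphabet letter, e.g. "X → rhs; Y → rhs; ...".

  step 3 ⇒ step 4: BCBADCDBCDBCDBADBC ⇒ AD·BC·AD·CD·B·BC·B·AD·BC·B·AD·BC·B·AD·CD·B·AD·BC
    A ↦ CD
    B ↦ AD
    C ↦ BC
    D ↦ B

A->CD, B->AD, C->BC, D->B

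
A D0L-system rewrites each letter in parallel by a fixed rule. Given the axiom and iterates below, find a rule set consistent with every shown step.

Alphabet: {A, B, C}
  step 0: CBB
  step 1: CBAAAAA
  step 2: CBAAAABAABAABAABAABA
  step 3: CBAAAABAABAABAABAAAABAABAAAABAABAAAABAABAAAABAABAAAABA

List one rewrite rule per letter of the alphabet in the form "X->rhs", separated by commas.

A->ABA, B->AA, C->CBA

  step 2 ⇒ step 3: CBAAAABAABAABAABAABA ⇒ CBA·AA·ABA·ABA·ABA·ABA·AA·ABA·ABA·AA·ABA·ABA·AA·ABA·ABA·AA·ABA·ABA·AA·ABA
    A ↦ ABA
    B ↦ AA
    C ↦ CBA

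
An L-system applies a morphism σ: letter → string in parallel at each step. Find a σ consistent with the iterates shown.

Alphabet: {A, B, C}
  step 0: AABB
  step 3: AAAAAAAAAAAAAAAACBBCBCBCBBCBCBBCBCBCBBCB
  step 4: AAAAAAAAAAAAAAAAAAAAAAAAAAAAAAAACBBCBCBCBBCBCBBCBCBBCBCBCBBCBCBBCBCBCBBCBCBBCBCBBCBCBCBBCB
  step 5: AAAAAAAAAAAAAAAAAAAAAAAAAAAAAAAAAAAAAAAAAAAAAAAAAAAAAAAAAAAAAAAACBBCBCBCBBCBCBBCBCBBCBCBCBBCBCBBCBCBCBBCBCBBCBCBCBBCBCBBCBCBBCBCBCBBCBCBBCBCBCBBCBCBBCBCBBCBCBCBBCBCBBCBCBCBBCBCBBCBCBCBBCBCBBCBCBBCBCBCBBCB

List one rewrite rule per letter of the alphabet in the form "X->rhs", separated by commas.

  step 4 ⇒ step 5: AAAAAAAAAAAAAAAAAAAAAAAAAAAAAAAACBBCBCBCBBCBCBBCBCBBCBCBCBBCBCBBCBCBCBBCBCBBCBCBBCBCBCBBCB ⇒ AA·AA·AA·AA·AA·AA·AA·AA·AA·AA·AA·AA·AA·AA·AA·AA·AA·AA·AA·AA·AA·AA·AA·AA·AA·AA·AA·AA·AA·AA·AA·AA·CBB·CB·CB·CBB·CB·CBB·CB·CBB·CB·CB·CBB·CB·CBB·CB·CB·CBB·CB·CBB·CB·CB·CBB·CB·CBB·CB·CBB·CB·CB·CBB·CB·CBB·CB·CB·CBB·CB·CBB·CB·CBB·CB·CB·CBB·CB·CBB·CB·CB·CBB·CB·CBB·CB·CB·CBB·CB·CBB·CB·CBB·CB·CB·CBB·CB
    A ↦ AA
    B ↦ CB
    C ↦ CBB

A->AA, B->CB, C->CBB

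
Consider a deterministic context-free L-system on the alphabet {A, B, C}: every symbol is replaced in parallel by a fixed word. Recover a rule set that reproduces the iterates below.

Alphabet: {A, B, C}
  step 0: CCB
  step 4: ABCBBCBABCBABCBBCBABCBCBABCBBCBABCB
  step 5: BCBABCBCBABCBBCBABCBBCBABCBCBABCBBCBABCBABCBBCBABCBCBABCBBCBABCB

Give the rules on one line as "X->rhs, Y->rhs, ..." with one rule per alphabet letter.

A->B, B->CB, C->AB

  step 4 ⇒ step 5: ABCBBCBABCBABCBBCBABCBCBABCBBCBABCB ⇒ B·CB·AB·CB·CB·AB·CB·B·CB·AB·CB·B·CB·AB·CB·CB·AB·CB·B·CB·AB·CB·AB·CB·B·CB·AB·CB·CB·AB·CB·B·CB·AB·CB
    A ↦ B
    B ↦ CB
    C ↦ AB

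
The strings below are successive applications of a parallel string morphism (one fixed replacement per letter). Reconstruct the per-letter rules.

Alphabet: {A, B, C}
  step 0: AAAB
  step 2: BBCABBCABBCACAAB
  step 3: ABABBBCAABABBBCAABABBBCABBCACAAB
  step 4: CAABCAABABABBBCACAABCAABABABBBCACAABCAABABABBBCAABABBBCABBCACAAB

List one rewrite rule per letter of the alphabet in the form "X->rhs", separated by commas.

A->CA, B->AB, C->BB

  step 3 ⇒ step 4: ABABBBCAABABBBCAABABBBCABBCACAAB ⇒ CA·AB·CA·AB·AB·AB·BB·CA·CA·AB·CA·AB·AB·AB·BB·CA·CA·AB·CA·AB·AB·AB·BB·CA·AB·AB·BB·CA·BB·CA·CA·AB
    A ↦ CA
    B ↦ AB
    C ↦ BB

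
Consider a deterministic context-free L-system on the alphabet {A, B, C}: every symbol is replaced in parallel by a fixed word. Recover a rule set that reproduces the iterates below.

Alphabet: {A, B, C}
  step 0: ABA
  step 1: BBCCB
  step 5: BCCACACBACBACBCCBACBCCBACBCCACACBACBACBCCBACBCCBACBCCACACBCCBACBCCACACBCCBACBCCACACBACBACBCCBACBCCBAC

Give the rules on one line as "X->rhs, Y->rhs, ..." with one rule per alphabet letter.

  step 0 ⇒ step 1: ABA ⇒ B·BCC·B
    A ↦ B
    B ↦ BCC
    C ↦ AC  (constrained at step 1)

A->B, B->BCC, C->AC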